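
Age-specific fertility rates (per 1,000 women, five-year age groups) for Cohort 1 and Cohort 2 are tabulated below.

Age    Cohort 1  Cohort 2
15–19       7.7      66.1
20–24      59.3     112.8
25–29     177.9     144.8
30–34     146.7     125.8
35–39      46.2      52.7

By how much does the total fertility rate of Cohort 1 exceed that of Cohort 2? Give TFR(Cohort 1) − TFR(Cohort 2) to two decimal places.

Cohort 1:
  Sum of ASFRs = 7.7 + 59.3 + 177.9 + 146.7 + 46.2 = 437.8
  TFR = 5 × 437.8 / 1000 = 2.189
Cohort 2:
  Sum of ASFRs = 66.1 + 112.8 + 144.8 + 125.8 + 52.7 = 502.2
  TFR = 5 × 502.2 / 1000 = 2.511
Difference = 2.189 − 2.511 = -0.322

-0.32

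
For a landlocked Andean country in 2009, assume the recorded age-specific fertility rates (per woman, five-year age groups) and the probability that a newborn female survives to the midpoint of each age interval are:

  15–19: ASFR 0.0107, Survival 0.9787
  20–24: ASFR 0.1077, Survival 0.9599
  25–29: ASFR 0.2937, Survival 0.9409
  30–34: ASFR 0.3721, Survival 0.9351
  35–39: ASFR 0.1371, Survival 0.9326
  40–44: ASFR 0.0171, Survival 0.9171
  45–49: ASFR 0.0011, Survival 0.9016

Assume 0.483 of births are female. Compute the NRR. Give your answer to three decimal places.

2.132

Proportion female at birth = 0.483.
Each age group contributes 5 × ASFR × survival:
  15–19: 5 × 0.0107 × 0.9787 = 0.05236
  20–24: 5 × 0.1077 × 0.9599 = 0.51691
  25–29: 5 × 0.2937 × 0.9409 = 1.38171
  30–34: 5 × 0.3721 × 0.9351 = 1.73975
  35–39: 5 × 0.1371 × 0.9326 = 0.63930
  40–44: 5 × 0.0171 × 0.9171 = 0.07841
  45–49: 5 × 0.0011 × 0.9016 = 0.00496
Sum = 4.41340
NRR = 0.483 × 4.41340 = 2.13167
With NRR above 1 the population is above replacement fertility.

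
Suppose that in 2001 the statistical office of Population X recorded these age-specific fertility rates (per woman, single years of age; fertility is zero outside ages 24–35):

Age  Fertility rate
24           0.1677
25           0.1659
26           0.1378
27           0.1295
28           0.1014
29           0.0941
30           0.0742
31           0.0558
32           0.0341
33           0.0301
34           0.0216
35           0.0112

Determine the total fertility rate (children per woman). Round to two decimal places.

1.02

Sum of ASFRs = 0.1677 + 0.1659 + 0.1378 + 0.1295 + 0.1014 + 0.0941 + 0.0742 + 0.0558 + 0.0341 + 0.0301 + 0.0216 + 0.0112 = 1.0234
TFR = 1.0234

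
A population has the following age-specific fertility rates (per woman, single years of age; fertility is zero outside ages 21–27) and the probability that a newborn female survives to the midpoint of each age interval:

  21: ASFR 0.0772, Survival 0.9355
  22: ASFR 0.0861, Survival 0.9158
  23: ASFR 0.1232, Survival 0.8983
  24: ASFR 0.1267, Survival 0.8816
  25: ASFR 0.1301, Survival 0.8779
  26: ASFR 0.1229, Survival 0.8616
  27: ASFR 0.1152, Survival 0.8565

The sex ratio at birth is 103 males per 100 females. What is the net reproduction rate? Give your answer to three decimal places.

Proportion female at birth = 100 / (100 + 103) = 0.49261.
Weighting each age-specific rate by interval width and survival:
  21: 1 × 0.0772 × 0.9355 = 0.07222
  22: 1 × 0.0861 × 0.9158 = 0.07885
  23: 1 × 0.1232 × 0.8983 = 0.11067
  24: 1 × 0.1267 × 0.8816 = 0.11170
  25: 1 × 0.1301 × 0.8779 = 0.11421
  26: 1 × 0.1229 × 0.8616 = 0.10589
  27: 1 × 0.1152 × 0.8565 = 0.09867
Sum = 0.69221
NRR = 0.49261 × 0.69221 = 0.34099

0.341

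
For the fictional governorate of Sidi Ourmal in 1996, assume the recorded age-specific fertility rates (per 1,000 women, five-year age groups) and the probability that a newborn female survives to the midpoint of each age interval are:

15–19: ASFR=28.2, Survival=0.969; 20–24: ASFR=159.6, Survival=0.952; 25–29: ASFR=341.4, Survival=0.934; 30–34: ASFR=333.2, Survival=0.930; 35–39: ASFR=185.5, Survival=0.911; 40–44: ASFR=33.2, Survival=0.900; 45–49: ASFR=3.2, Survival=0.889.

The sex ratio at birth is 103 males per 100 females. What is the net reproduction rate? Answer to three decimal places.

2.487

Proportion female at birth = 100 / (100 + 103) = 0.49261.
Weighting each age-specific rate by interval width and survival:
  15–19: 5 × 28.2/1000 × 0.969 = 0.13663
  20–24: 5 × 159.6/1000 × 0.952 = 0.75970
  25–29: 5 × 341.4/1000 × 0.934 = 1.59434
  30–34: 5 × 333.2/1000 × 0.930 = 1.54938
  35–39: 5 × 185.5/1000 × 0.911 = 0.84495
  40–44: 5 × 33.2/1000 × 0.900 = 0.14940
  45–49: 5 × 3.2/1000 × 0.889 = 0.01422
Sum = 5.04862
NRR = 0.49261 × 5.04862 = 2.48700
NRR > 1, so each generation more than replaces itself.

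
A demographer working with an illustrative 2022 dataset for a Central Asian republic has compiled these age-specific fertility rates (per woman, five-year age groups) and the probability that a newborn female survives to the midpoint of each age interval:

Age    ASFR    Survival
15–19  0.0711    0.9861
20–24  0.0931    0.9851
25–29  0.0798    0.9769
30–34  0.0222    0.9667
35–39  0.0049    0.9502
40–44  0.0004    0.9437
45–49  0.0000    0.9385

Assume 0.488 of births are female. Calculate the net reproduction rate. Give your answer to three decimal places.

Proportion female at birth = 0.488.
Per-age-group product (5 × ASFR × survival probability):
  15–19: 5 × 0.0711 × 0.9861 = 0.35056
  20–24: 5 × 0.0931 × 0.9851 = 0.45856
  25–29: 5 × 0.0798 × 0.9769 = 0.38978
  30–34: 5 × 0.0222 × 0.9667 = 0.10730
  35–39: 5 × 0.0049 × 0.9502 = 0.02328
  40–44: 5 × 0.0004 × 0.9437 = 0.00189
  45–49: 5 × 0.0000 × 0.9385 = 0.00000
Sum = 1.33137
NRR = 0.488 × 1.33137 = 0.64971
With NRR below 1 the population is below replacement fertility.

0.650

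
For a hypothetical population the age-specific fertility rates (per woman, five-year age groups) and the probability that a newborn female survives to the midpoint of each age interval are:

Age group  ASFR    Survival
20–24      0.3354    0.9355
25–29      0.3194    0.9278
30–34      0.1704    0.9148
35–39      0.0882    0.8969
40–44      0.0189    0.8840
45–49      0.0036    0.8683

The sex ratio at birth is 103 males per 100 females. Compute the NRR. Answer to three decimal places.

Proportion female at birth = 100 / (100 + 103) = 0.49261.
Per-age-group product (5 × ASFR × survival probability):
  20–24: 5 × 0.3354 × 0.9355 = 1.56883
  25–29: 5 × 0.3194 × 0.9278 = 1.48170
  30–34: 5 × 0.1704 × 0.9148 = 0.77941
  35–39: 5 × 0.0882 × 0.8969 = 0.39553
  40–44: 5 × 0.0189 × 0.8840 = 0.08354
  45–49: 5 × 0.0036 × 0.8683 = 0.01563
Sum = 4.32464
NRR = 0.49261 × 4.32464 = 2.13036

2.130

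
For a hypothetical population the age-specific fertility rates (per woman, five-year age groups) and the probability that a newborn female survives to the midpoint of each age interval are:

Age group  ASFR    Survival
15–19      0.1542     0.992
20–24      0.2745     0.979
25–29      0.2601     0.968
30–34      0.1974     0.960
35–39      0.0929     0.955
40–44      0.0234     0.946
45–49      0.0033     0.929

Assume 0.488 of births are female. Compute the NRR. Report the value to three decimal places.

2.384

Proportion female at birth = 0.488.
Each age group contributes 5 × ASFR × survival:
  15–19: 5 × 0.1542 × 0.992 = 0.76483
  20–24: 5 × 0.2745 × 0.979 = 1.34368
  25–29: 5 × 0.2601 × 0.968 = 1.25888
  30–34: 5 × 0.1974 × 0.960 = 0.94752
  35–39: 5 × 0.0929 × 0.955 = 0.44360
  40–44: 5 × 0.0234 × 0.946 = 0.11068
  45–49: 5 × 0.0033 × 0.929 = 0.01533
Sum = 4.88452
NRR = 0.488 × 4.88452 = 2.38365
NRR > 1, so each generation more than replaces itself.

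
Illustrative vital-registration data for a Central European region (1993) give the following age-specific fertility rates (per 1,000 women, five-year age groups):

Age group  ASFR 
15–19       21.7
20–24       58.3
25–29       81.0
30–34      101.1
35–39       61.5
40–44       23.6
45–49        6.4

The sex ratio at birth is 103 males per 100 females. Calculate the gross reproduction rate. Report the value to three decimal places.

0.871

Proportion female at birth = 100 / (100 + 103) = 0.49261.
Sum of ASFRs = 21.7 + 58.3 + 81.0 + 101.1 + 61.5 + 23.6 + 6.4 = 353.6
TFR = 5 × 353.6 / 1000 = 1.768
GRR = 0.49261 × 1.768 = 0.87093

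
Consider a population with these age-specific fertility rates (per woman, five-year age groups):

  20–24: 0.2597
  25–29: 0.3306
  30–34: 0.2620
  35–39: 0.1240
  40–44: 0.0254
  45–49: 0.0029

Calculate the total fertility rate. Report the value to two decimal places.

5.02

Sum of ASFRs = 0.2597 + 0.3306 + 0.2620 + 0.1240 + 0.0254 + 0.0029 = 1.0046
TFR = 5 × 1.0046 = 5.023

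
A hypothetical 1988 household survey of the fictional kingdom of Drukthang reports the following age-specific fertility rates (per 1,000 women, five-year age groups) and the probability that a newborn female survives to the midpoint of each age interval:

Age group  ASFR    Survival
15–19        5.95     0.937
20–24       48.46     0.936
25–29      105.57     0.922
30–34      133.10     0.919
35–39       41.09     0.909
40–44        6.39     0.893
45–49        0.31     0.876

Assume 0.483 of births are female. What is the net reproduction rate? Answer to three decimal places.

Proportion female at birth = 0.483.
Weighting each age-specific rate by interval width and survival:
  15–19: 5 × 5.95/1000 × 0.937 = 0.02788
  20–24: 5 × 48.46/1000 × 0.936 = 0.22679
  25–29: 5 × 105.57/1000 × 0.922 = 0.48668
  30–34: 5 × 133.10/1000 × 0.919 = 0.61159
  35–39: 5 × 41.09/1000 × 0.909 = 0.18675
  40–44: 5 × 6.39/1000 × 0.893 = 0.02853
  45–49: 5 × 0.31/1000 × 0.876 = 0.00136
Sum = 1.56958
NRR = 0.483 × 1.56958 = 0.75811
NRR < 1, so the cohort does not fully replace itself.

0.758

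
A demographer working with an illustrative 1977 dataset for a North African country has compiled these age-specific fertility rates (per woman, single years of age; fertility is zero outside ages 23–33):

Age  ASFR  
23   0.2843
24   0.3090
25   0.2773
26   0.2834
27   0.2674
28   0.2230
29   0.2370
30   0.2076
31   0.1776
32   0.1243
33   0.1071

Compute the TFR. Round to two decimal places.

Sum of ASFRs = 0.2843 + 0.3090 + 0.2773 + 0.2834 + 0.2674 + 0.2230 + 0.2370 + 0.2076 + 0.1776 + 0.1243 + 0.1071 = 2.4980
TFR = 2.498

2.50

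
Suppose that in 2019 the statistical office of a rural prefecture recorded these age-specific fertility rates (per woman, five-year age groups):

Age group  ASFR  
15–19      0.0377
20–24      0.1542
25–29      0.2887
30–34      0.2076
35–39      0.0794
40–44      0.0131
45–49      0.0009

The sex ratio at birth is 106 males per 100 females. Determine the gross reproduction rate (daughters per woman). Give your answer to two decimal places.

Proportion female at birth = 100 / (100 + 106) = 0.48544.
Sum of ASFRs = 0.0377 + 0.1542 + 0.2887 + 0.2076 + 0.0794 + 0.0131 + 0.0009 = 0.7816
TFR = 5 × 0.7816 = 3.908
GRR = 0.48544 × 3.908 = 1.89710

1.90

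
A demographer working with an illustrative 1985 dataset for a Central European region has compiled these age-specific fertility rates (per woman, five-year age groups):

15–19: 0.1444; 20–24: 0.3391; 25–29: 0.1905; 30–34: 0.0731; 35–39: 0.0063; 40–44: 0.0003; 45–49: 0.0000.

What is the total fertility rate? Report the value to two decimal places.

Sum of ASFRs = 0.1444 + 0.3391 + 0.1905 + 0.0731 + 0.0063 + 0.0003 + 0.0000 = 0.7537
TFR = 5 × 0.7537 = 3.7685

3.77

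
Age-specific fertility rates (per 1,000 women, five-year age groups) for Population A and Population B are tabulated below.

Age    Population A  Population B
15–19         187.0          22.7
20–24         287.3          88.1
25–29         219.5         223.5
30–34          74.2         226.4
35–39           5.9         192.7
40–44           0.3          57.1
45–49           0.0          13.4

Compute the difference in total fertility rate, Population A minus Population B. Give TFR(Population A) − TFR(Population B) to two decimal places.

-0.25

Population A:
  Sum of ASFRs = 187.0 + 287.3 + 219.5 + 74.2 + 5.9 + 0.3 + 0.0 = 774.2
  TFR = 5 × 774.2 / 1000 = 3.871
Population B:
  Sum of ASFRs = 22.7 + 88.1 + 223.5 + 226.4 + 192.7 + 57.1 + 13.4 = 823.9
  TFR = 5 × 823.9 / 1000 = 4.1195
Difference = 3.871 − 4.1195 = -0.2485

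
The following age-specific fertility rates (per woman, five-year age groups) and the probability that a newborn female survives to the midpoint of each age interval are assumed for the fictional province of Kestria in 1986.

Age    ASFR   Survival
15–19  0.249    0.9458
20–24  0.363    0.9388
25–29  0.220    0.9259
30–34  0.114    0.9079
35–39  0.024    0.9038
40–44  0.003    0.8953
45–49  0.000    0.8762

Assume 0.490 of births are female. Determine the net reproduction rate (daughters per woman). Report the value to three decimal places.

Proportion female at birth = 0.490.
Per-age-group product (5 × ASFR × survival probability):
  15–19: 5 × 0.249 × 0.9458 = 1.17752
  20–24: 5 × 0.363 × 0.9388 = 1.70392
  25–29: 5 × 0.220 × 0.9259 = 1.01849
  30–34: 5 × 0.114 × 0.9079 = 0.51750
  35–39: 5 × 0.024 × 0.9038 = 0.10846
  40–44: 5 × 0.003 × 0.8953 = 0.01343
  45–49: 5 × 0.000 × 0.8762 = 0.00000
Sum = 4.53932
NRR = 0.490 × 4.53932 = 2.22427

2.224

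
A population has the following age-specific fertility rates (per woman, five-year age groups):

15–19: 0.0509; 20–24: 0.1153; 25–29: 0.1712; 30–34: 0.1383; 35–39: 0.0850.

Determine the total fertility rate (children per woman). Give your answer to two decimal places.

2.80

Sum of ASFRs = 0.0509 + 0.1153 + 0.1712 + 0.1383 + 0.0850 = 0.5607
TFR = 5 × 0.5607 = 2.8035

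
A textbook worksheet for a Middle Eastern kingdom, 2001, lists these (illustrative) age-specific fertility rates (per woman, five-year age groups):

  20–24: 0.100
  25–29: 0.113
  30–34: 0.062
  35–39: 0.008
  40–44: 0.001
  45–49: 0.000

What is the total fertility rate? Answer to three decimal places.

1.420

Sum of ASFRs = 0.100 + 0.113 + 0.062 + 0.008 + 0.001 + 0.000 = 0.284
TFR = 5 × 0.284 = 1.42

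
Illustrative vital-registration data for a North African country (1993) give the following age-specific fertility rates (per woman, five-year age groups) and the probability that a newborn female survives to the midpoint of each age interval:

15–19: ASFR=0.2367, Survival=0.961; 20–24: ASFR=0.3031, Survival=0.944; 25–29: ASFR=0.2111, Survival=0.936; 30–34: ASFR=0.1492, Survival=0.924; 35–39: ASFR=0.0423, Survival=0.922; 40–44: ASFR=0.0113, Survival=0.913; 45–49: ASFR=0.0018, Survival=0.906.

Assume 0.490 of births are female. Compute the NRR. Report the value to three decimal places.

Proportion female at birth = 0.490.
Survival-weighted fertility by age (5·fₓ·Sₓ):
  15–19: 5 × 0.2367 × 0.961 = 1.13734
  20–24: 5 × 0.3031 × 0.944 = 1.43063
  25–29: 5 × 0.2111 × 0.936 = 0.98795
  30–34: 5 × 0.1492 × 0.924 = 0.68930
  35–39: 5 × 0.0423 × 0.922 = 0.19500
  40–44: 5 × 0.0113 × 0.913 = 0.05158
  45–49: 5 × 0.0018 × 0.906 = 0.00815
Sum = 4.49995
NRR = 0.490 × 4.49995 = 2.20498
NRR > 1, so each generation more than replaces itself.

2.205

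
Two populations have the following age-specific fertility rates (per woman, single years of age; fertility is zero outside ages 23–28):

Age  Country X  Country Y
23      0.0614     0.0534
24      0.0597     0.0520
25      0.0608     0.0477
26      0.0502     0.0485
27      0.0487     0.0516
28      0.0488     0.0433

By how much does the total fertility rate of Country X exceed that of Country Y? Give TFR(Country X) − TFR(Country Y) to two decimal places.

0.03

Country X:
  Sum of ASFRs = 0.0614 + 0.0597 + 0.0608 + 0.0502 + 0.0487 + 0.0488 = 0.3296
  TFR = 0.3296
Country Y:
  Sum of ASFRs = 0.0534 + 0.0520 + 0.0477 + 0.0485 + 0.0516 + 0.0433 = 0.2965
  TFR = 0.2965
Difference = 0.3296 − 0.2965 = 0.0331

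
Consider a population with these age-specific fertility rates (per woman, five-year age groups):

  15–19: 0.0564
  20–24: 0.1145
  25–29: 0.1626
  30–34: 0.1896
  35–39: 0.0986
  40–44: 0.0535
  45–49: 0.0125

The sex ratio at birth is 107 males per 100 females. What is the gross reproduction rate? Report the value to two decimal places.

Proportion female at birth = 100 / (100 + 107) = 0.48309.
Sum of ASFRs = 0.0564 + 0.1145 + 0.1626 + 0.1896 + 0.0986 + 0.0535 + 0.0125 = 0.6877
TFR = 5 × 0.6877 = 3.4385
GRR = 0.48309 × 3.4385 = 1.66110

1.66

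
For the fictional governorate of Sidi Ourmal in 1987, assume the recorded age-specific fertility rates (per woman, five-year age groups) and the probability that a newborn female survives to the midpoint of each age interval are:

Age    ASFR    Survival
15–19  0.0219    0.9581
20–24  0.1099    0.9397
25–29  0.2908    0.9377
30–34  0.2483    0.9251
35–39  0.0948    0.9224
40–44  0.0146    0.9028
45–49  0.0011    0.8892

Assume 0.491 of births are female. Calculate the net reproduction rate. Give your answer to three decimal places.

Proportion female at birth = 0.491.
Each age group contributes 5 × ASFR × survival:
  15–19: 5 × 0.0219 × 0.9581 = 0.10491
  20–24: 5 × 0.1099 × 0.9397 = 0.51637
  25–29: 5 × 0.2908 × 0.9377 = 1.36342
  30–34: 5 × 0.2483 × 0.9251 = 1.14851
  35–39: 5 × 0.0948 × 0.9224 = 0.43722
  40–44: 5 × 0.0146 × 0.9028 = 0.06590
  45–49: 5 × 0.0011 × 0.8892 = 0.00489
Sum = 3.64122
NRR = 0.491 × 3.64122 = 1.78784

1.788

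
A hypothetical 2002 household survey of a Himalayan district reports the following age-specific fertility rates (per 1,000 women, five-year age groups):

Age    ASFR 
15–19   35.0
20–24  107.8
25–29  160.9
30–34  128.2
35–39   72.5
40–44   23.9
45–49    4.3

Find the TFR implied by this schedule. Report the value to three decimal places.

2.663

Sum of ASFRs = 35.0 + 107.8 + 160.9 + 128.2 + 72.5 + 23.9 + 4.3 = 532.6
TFR = 5 × 532.6 / 1000 = 2.663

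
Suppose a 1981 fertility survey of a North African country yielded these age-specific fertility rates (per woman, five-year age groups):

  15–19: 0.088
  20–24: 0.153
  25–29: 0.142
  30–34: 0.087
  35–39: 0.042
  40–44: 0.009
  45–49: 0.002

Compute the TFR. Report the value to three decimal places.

2.615

Sum of ASFRs = 0.088 + 0.153 + 0.142 + 0.087 + 0.042 + 0.009 + 0.002 = 0.523
TFR = 5 × 0.523 = 2.615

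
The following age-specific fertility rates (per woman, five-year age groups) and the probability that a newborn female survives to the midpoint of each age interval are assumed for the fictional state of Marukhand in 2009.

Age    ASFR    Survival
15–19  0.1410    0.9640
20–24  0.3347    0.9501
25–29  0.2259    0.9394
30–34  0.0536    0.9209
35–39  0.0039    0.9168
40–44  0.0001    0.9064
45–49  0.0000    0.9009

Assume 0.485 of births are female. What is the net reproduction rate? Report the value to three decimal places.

Proportion female at birth = 0.485.
Per-age-group product (5 × ASFR × survival probability):
  15–19: 5 × 0.1410 × 0.9640 = 0.67962
  20–24: 5 × 0.3347 × 0.9501 = 1.58999
  25–29: 5 × 0.2259 × 0.9394 = 1.06105
  30–34: 5 × 0.0536 × 0.9209 = 0.24680
  35–39: 5 × 0.0039 × 0.9168 = 0.01788
  40–44: 5 × 0.0001 × 0.9064 = 0.00045
  45–49: 5 × 0.0000 × 0.9009 = 0.00000
Sum = 3.59579
NRR = 0.485 × 3.59579 = 1.74396

1.744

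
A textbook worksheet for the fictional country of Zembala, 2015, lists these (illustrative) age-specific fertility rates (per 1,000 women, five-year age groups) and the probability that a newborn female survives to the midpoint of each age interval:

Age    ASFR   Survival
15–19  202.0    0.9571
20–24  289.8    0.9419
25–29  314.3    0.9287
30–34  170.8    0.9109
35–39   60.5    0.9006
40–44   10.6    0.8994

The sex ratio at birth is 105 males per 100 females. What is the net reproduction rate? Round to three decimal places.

Proportion female at birth = 100 / (100 + 105) = 0.48780.
Survival-weighted fertility by age (5·fₓ·Sₓ):
  15–19: 5 × 202.0/1000 × 0.9571 = 0.96667
  20–24: 5 × 289.8/1000 × 0.9419 = 1.36481
  25–29: 5 × 314.3/1000 × 0.9287 = 1.45945
  30–34: 5 × 170.8/1000 × 0.9109 = 0.77791
  35–39: 5 × 60.5/1000 × 0.9006 = 0.27243
  40–44: 5 × 10.6/1000 × 0.8994 = 0.04767
Sum = 4.88894
NRR = 0.48780 × 4.88894 = 2.38482
NRR > 1, so each generation more than replaces itself.

2.385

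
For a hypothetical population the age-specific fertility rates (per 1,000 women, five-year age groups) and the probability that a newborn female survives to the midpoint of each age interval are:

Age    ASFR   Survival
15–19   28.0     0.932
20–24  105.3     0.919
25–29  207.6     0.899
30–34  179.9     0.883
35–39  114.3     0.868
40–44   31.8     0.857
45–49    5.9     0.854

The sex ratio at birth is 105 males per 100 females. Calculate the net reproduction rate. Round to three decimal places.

1.463

Proportion female at birth = 100 / (100 + 105) = 0.48780.
Survival-weighted fertility by age (5·fₓ·Sₓ):
  15–19: 5 × 28.0/1000 × 0.932 = 0.13048
  20–24: 5 × 105.3/1000 × 0.919 = 0.48385
  25–29: 5 × 207.6/1000 × 0.899 = 0.93316
  30–34: 5 × 179.9/1000 × 0.883 = 0.79426
  35–39: 5 × 114.3/1000 × 0.868 = 0.49606
  40–44: 5 × 31.8/1000 × 0.857 = 0.13626
  45–49: 5 × 5.9/1000 × 0.854 = 0.02519
Sum = 2.99926
NRR = 0.48780 × 2.99926 = 1.46304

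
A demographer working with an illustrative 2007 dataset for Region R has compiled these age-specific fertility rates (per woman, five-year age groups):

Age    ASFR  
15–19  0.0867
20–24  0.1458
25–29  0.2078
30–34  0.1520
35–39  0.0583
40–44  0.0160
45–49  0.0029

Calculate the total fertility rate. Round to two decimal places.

Sum of ASFRs = 0.0867 + 0.1458 + 0.2078 + 0.1520 + 0.0583 + 0.0160 + 0.0029 = 0.6695
TFR = 5 × 0.6695 = 3.3475

3.35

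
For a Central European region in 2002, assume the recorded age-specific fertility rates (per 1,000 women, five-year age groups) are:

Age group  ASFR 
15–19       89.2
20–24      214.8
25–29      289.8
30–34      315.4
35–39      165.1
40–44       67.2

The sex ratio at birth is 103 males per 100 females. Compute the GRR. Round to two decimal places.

2.81

Proportion female at birth = 100 / (100 + 103) = 0.49261.
Sum of ASFRs = 89.2 + 214.8 + 289.8 + 315.4 + 165.1 + 67.2 = 1141.5
TFR = 5 × 1141.5 / 1000 = 5.7075
GRR = 0.49261 × 5.7075 = 2.81157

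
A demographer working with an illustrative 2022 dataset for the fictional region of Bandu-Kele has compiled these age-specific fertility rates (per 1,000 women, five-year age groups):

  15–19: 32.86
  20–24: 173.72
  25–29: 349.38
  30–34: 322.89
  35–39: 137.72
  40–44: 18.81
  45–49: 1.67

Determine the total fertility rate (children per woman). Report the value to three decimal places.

Sum of ASFRs = 32.86 + 173.72 + 349.38 + 322.89 + 137.72 + 18.81 + 1.67 = 1037.05
TFR = 5 × 1037.05 / 1000 = 5.18525

5.185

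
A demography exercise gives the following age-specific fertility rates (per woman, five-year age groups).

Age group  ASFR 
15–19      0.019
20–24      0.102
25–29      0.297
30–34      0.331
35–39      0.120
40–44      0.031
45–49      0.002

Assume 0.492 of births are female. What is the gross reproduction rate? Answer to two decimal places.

Proportion female at birth = 0.492.
Sum of ASFRs = 0.019 + 0.102 + 0.297 + 0.331 + 0.120 + 0.031 + 0.002 = 0.902
TFR = 5 × 0.902 = 4.51
GRR = 0.492 × 4.51 = 2.21892

2.22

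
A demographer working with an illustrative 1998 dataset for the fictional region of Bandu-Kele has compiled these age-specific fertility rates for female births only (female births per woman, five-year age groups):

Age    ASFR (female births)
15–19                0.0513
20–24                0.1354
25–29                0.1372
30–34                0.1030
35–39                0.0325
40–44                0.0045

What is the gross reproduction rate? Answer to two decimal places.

2.32

Sum of female ASFRs = 0.0513 + 0.1354 + 0.1372 + 0.1030 + 0.0325 + 0.0045 = 0.4639
GRR = 5 × 0.4639 = 2.3195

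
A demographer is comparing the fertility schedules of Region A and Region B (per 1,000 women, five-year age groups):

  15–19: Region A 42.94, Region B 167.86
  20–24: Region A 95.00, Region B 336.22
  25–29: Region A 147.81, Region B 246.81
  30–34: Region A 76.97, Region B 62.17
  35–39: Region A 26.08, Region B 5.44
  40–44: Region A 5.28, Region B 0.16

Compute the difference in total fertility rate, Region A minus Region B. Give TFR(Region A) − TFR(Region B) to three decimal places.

-2.123

Region A:
  Sum of ASFRs = 42.94 + 95.00 + 147.81 + 76.97 + 26.08 + 5.28 = 394.08
  TFR = 5 × 394.08 / 1000 = 1.9704
Region B:
  Sum of ASFRs = 167.86 + 336.22 + 246.81 + 62.17 + 5.44 + 0.16 = 818.66
  TFR = 5 × 818.66 / 1000 = 4.0933
Difference = 1.9704 − 4.0933 = -2.1229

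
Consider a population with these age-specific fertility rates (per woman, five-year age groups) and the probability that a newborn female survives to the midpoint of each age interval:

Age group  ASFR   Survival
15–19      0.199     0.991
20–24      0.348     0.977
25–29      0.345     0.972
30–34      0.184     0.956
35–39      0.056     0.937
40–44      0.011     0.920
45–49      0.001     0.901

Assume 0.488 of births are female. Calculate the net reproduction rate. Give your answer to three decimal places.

Proportion female at birth = 0.488.
Survival-weighted fertility by age (5·fₓ·Sₓ):
  15–19: 5 × 0.199 × 0.991 = 0.98605
  20–24: 5 × 0.348 × 0.977 = 1.69998
  25–29: 5 × 0.345 × 0.972 = 1.67670
  30–34: 5 × 0.184 × 0.956 = 0.87952
  35–39: 5 × 0.056 × 0.937 = 0.26236
  40–44: 5 × 0.011 × 0.920 = 0.05060
  45–49: 5 × 0.001 × 0.901 = 0.00451
Sum = 5.55972
NRR = 0.488 × 5.55972 = 2.71314

2.713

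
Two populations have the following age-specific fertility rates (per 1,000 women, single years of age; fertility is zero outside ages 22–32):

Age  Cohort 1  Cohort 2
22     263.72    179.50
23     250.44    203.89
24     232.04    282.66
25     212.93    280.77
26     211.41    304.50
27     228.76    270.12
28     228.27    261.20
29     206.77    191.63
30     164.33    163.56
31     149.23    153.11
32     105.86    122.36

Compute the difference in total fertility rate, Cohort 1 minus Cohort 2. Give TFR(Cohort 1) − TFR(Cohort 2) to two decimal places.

-0.16

Cohort 1:
  Sum of ASFRs = 263.72 + 250.44 + 232.04 + 212.93 + 211.41 + 228.76 + 228.27 + 206.77 + 164.33 + 149.23 + 105.86 = 2253.76
  TFR = 2253.76 / 1000 = 2.25376
Cohort 2:
  Sum of ASFRs = 179.50 + 203.89 + 282.66 + 280.77 + 304.50 + 270.12 + 261.20 + 191.63 + 163.56 + 153.11 + 122.36 = 2413.30
  TFR = 2413.30 / 1000 = 2.4133
Difference = 2.25376 − 2.4133 = -0.15954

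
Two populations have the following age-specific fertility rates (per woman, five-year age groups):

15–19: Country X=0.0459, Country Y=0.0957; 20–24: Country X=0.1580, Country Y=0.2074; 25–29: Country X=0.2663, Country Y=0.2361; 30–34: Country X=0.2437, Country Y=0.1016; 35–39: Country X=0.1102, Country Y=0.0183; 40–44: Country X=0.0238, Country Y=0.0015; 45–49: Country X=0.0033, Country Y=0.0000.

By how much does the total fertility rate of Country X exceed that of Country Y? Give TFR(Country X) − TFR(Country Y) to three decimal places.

Country X:
  Sum of ASFRs = 0.0459 + 0.1580 + 0.2663 + 0.2437 + 0.1102 + 0.0238 + 0.0033 = 0.8512
  TFR = 5 × 0.8512 = 4.256
Country Y:
  Sum of ASFRs = 0.0957 + 0.2074 + 0.2361 + 0.1016 + 0.0183 + 0.0015 + 0.0000 = 0.6606
  TFR = 5 × 0.6606 = 3.303
Difference = 4.256 − 3.303 = 0.953

0.953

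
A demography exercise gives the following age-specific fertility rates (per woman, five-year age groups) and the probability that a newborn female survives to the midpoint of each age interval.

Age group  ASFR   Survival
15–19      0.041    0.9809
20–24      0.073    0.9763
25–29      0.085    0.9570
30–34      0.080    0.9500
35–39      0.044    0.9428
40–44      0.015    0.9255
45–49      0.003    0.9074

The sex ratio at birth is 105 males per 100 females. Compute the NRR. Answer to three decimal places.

Proportion female at birth = 100 / (100 + 105) = 0.48780.
Per-age-group product (5 × ASFR × survival probability):
  15–19: 5 × 0.041 × 0.9809 = 0.20108
  20–24: 5 × 0.073 × 0.9763 = 0.35635
  25–29: 5 × 0.085 × 0.9570 = 0.40673
  30–34: 5 × 0.080 × 0.9500 = 0.38000
  35–39: 5 × 0.044 × 0.9428 = 0.20742
  40–44: 5 × 0.015 × 0.9255 = 0.06941
  45–49: 5 × 0.003 × 0.9074 = 0.01361
Sum = 1.63460
NRR = 0.48780 × 1.63460 = 0.79736
With NRR below 1 the population is below replacement fertility.

0.797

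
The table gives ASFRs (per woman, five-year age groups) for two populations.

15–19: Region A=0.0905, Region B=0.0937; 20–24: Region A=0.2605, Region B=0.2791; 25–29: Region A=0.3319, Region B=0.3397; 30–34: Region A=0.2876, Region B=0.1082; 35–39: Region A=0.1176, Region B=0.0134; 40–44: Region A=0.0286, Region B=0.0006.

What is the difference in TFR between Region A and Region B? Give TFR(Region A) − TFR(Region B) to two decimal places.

1.41

Region A:
  Sum of ASFRs = 0.0905 + 0.2605 + 0.3319 + 0.2876 + 0.1176 + 0.0286 = 1.1167
  TFR = 5 × 1.1167 = 5.5835
Region B:
  Sum of ASFRs = 0.0937 + 0.2791 + 0.3397 + 0.1082 + 0.0134 + 0.0006 = 0.8347
  TFR = 5 × 0.8347 = 4.1735
Difference = 5.5835 − 4.1735 = 1.41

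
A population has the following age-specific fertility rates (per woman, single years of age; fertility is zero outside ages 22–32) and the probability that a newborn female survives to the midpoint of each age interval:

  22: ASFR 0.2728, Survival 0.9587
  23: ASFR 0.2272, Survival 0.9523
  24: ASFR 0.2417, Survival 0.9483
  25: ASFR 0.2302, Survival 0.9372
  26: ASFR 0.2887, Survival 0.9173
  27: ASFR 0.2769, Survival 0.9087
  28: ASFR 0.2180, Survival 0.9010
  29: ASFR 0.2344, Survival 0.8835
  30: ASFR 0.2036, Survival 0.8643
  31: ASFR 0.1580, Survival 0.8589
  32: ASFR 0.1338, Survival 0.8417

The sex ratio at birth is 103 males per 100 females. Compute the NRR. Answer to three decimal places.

1.117

Proportion female at birth = 100 / (100 + 103) = 0.49261.
Each age group contributes 1 × ASFR × survival:
  22: 1 × 0.2728 × 0.9587 = 0.26153
  23: 1 × 0.2272 × 0.9523 = 0.21636
  24: 1 × 0.2417 × 0.9483 = 0.22920
  25: 1 × 0.2302 × 0.9372 = 0.21574
  26: 1 × 0.2887 × 0.9173 = 0.26482
  27: 1 × 0.2769 × 0.9087 = 0.25162
  28: 1 × 0.2180 × 0.9010 = 0.19642
  29: 1 × 0.2344 × 0.8835 = 0.20709
  30: 1 × 0.2036 × 0.8643 = 0.17597
  31: 1 × 0.1580 × 0.8589 = 0.13571
  32: 1 × 0.1338 × 0.8417 = 0.11262
Sum = 2.26708
NRR = 0.49261 × 2.26708 = 1.11679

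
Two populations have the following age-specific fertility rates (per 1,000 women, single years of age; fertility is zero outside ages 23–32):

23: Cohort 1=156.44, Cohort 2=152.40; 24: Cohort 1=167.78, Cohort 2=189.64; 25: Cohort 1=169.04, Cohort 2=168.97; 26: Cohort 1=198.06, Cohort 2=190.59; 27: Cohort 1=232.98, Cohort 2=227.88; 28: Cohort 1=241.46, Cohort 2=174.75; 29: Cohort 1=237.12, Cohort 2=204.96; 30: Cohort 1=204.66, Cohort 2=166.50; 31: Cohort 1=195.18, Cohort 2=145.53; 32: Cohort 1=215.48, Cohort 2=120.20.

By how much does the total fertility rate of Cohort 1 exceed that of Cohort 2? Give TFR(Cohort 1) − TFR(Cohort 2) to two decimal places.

0.28

Cohort 1:
  Sum of ASFRs = 156.44 + 167.78 + 169.04 + 198.06 + 232.98 + 241.46 + 237.12 + 204.66 + 195.18 + 215.48 = 2018.20
  TFR = 2018.20 / 1000 = 2.0182
Cohort 2:
  Sum of ASFRs = 152.40 + 189.64 + 168.97 + 190.59 + 227.88 + 174.75 + 204.96 + 166.50 + 145.53 + 120.20 = 1741.42
  TFR = 1741.42 / 1000 = 1.74142
Difference = 2.0182 − 1.74142 = 0.27678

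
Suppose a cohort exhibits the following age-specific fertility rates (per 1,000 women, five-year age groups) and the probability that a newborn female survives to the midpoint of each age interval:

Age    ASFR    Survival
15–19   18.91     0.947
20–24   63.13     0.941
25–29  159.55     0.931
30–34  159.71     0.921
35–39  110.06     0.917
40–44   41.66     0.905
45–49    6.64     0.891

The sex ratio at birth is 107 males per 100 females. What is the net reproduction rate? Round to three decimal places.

1.250

Proportion female at birth = 100 / (100 + 107) = 0.48309.
Survival-weighted fertility by age (5·fₓ·Sₓ):
  15–19: 5 × 18.91/1000 × 0.947 = 0.08954
  20–24: 5 × 63.13/1000 × 0.941 = 0.29703
  25–29: 5 × 159.55/1000 × 0.931 = 0.74271
  30–34: 5 × 159.71/1000 × 0.921 = 0.73546
  35–39: 5 × 110.06/1000 × 0.917 = 0.50463
  40–44: 5 × 41.66/1000 × 0.905 = 0.18851
  45–49: 5 × 6.64/1000 × 0.891 = 0.02958
Sum = 2.58746
NRR = 0.48309 × 2.58746 = 1.24998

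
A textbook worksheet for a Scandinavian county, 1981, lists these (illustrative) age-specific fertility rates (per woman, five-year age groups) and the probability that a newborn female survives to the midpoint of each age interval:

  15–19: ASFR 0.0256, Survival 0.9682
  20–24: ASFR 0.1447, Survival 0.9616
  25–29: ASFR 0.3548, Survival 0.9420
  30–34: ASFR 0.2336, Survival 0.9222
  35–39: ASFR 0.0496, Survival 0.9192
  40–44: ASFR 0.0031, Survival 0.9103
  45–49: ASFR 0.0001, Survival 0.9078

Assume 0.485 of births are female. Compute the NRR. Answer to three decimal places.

1.848

Proportion female at birth = 0.485.
Each age group contributes 5 × ASFR × survival:
  15–19: 5 × 0.0256 × 0.9682 = 0.12393
  20–24: 5 × 0.1447 × 0.9616 = 0.69572
  25–29: 5 × 0.3548 × 0.9420 = 1.67111
  30–34: 5 × 0.2336 × 0.9222 = 1.07713
  35–39: 5 × 0.0496 × 0.9192 = 0.22796
  40–44: 5 × 0.0031 × 0.9103 = 0.01411
  45–49: 5 × 0.0001 × 0.9078 = 0.00045
Sum = 3.81041
NRR = 0.485 × 3.81041 = 1.84805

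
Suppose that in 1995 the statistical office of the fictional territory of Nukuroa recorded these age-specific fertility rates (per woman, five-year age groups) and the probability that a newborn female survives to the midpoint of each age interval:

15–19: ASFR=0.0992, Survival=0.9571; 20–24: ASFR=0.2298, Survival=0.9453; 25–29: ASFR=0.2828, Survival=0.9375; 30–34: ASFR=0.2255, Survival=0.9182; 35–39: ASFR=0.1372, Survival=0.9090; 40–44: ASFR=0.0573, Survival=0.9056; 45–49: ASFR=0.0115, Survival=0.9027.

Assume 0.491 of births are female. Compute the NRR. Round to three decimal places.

2.385

Proportion female at birth = 0.491.
Weighting each age-specific rate by interval width and survival:
  15–19: 5 × 0.0992 × 0.9571 = 0.47472
  20–24: 5 × 0.2298 × 0.9453 = 1.08615
  25–29: 5 × 0.2828 × 0.9375 = 1.32563
  30–34: 5 × 0.2255 × 0.9182 = 1.03527
  35–39: 5 × 0.1372 × 0.9090 = 0.62357
  40–44: 5 × 0.0573 × 0.9056 = 0.25945
  45–49: 5 × 0.0115 × 0.9027 = 0.05191
Sum = 4.85670
NRR = 0.491 × 4.85670 = 2.38464
With NRR above 1 the population is above replacement fertility.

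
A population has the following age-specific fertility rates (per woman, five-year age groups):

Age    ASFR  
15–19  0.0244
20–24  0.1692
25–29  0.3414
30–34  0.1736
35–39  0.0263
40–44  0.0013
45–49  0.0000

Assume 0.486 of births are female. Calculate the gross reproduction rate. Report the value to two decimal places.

Proportion female at birth = 0.486.
Sum of ASFRs = 0.0244 + 0.1692 + 0.3414 + 0.1736 + 0.0263 + 0.0013 + 0.0000 = 0.7362
TFR = 5 × 0.7362 = 3.681
GRR = 0.486 × 3.681 = 1.78897

1.79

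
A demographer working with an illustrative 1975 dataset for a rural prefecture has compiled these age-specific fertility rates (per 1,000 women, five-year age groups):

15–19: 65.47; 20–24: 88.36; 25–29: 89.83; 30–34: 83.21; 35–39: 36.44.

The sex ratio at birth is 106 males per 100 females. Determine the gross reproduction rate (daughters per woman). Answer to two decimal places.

0.88

Proportion female at birth = 100 / (100 + 106) = 0.48544.
Sum of ASFRs = 65.47 + 88.36 + 89.83 + 83.21 + 36.44 = 363.31
TFR = 5 × 363.31 / 1000 = 1.81655
GRR = 0.48544 × 1.81655 = 0.88183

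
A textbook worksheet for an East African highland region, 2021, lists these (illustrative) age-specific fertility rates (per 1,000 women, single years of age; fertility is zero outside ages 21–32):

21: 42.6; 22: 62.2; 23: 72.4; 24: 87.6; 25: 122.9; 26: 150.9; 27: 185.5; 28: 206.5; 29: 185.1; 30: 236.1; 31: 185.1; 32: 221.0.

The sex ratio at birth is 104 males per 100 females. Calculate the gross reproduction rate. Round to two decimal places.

0.86

Proportion female at birth = 100 / (100 + 104) = 0.49020.
Sum of ASFRs = 42.6 + 62.2 + 72.4 + 87.6 + 122.9 + 150.9 + 185.5 + 206.5 + 185.1 + 236.1 + 185.1 + 221.0 = 1757.9
TFR = 1757.9 / 1000 = 1.7579
GRR = 0.49020 × 1.7579 = 0.86172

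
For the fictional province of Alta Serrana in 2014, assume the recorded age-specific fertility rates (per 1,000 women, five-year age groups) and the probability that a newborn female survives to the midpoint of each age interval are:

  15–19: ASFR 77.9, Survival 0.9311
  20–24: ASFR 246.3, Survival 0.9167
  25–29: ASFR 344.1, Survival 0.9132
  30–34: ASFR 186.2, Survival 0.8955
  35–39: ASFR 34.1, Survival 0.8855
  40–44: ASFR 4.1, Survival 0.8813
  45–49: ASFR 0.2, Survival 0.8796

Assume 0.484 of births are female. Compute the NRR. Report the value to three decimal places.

1.968

Proportion female at birth = 0.484.
Weighting each age-specific rate by interval width and survival:
  15–19: 5 × 77.9/1000 × 0.9311 = 0.36266
  20–24: 5 × 246.3/1000 × 0.9167 = 1.12892
  25–29: 5 × 344.1/1000 × 0.9132 = 1.57116
  30–34: 5 × 186.2/1000 × 0.8955 = 0.83371
  35–39: 5 × 34.1/1000 × 0.8855 = 0.15098
  40–44: 5 × 4.1/1000 × 0.8813 = 0.01807
  45–49: 5 × 0.2/1000 × 0.8796 = 0.00088
Sum = 4.06638
NRR = 0.484 × 4.06638 = 1.96813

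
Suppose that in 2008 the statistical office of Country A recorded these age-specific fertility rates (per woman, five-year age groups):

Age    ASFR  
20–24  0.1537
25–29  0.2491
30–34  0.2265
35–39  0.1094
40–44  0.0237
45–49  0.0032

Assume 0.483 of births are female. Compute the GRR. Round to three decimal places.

1.849

Proportion female at birth = 0.483.
Sum of ASFRs = 0.1537 + 0.2491 + 0.2265 + 0.1094 + 0.0237 + 0.0032 = 0.7656
TFR = 5 × 0.7656 = 3.828
GRR = 0.483 × 3.828 = 1.84892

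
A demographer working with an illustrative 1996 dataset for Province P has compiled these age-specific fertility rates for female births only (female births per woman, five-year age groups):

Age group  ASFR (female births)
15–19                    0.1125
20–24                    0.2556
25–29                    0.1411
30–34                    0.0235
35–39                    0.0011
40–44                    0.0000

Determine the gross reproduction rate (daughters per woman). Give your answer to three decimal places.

2.669

Sum of female ASFRs = 0.1125 + 0.2556 + 0.1411 + 0.0235 + 0.0011 + 0.0000 = 0.5338
GRR = 5 × 0.5338 = 2.669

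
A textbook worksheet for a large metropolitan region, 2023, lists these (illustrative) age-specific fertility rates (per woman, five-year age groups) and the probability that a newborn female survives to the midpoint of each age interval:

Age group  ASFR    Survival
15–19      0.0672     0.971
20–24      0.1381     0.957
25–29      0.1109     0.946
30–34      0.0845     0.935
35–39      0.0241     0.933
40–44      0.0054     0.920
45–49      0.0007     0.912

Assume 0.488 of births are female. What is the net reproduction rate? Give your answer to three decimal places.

Proportion female at birth = 0.488.
Survival-weighted fertility by age (5·fₓ·Sₓ):
  15–19: 5 × 0.0672 × 0.971 = 0.32626
  20–24: 5 × 0.1381 × 0.957 = 0.66081
  25–29: 5 × 0.1109 × 0.946 = 0.52456
  30–34: 5 × 0.0845 × 0.935 = 0.39504
  35–39: 5 × 0.0241 × 0.933 = 0.11243
  40–44: 5 × 0.0054 × 0.920 = 0.02484
  45–49: 5 × 0.0007 × 0.912 = 0.00319
Sum = 2.04713
NRR = 0.488 × 2.04713 = 0.99900

0.999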